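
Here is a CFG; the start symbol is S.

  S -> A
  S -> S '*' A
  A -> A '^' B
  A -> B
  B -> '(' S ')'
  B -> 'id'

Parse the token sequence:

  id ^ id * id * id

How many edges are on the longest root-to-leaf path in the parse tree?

[S [S [S [A [A [B id]] ^ [B id]]] * [A [B id]]] * [A [B id]]]

6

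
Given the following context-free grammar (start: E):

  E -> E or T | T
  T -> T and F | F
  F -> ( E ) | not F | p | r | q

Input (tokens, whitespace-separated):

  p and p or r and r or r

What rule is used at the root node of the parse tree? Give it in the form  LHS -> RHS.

[E [E [E [T [T [F p]] and [F p]]] or [T [T [F r]] and [F r]]] or [T [F r]]]

E -> E or T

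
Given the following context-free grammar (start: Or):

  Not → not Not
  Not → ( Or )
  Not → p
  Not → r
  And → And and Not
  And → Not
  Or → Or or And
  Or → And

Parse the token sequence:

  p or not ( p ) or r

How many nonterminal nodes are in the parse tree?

13

[Or [Or [Or [And [Not p]]] or [And [Not not [Not ( [Or [And [Not p]]] )]]]] or [And [Not r]]]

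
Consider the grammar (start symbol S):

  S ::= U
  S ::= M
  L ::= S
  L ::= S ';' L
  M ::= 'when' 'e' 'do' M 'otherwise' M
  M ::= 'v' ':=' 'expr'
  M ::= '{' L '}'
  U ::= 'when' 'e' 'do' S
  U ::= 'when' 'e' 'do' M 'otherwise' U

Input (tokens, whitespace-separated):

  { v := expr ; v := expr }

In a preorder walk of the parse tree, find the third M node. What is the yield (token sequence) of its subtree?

v := expr

[S [M { [L [S [M v := expr]] ; [L [S [M v := expr]]]] }]]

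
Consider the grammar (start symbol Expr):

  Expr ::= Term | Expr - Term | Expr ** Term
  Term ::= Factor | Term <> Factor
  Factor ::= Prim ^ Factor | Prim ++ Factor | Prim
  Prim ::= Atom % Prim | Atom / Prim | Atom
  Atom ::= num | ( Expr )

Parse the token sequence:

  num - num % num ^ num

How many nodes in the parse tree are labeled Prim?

[Expr [Expr [Term [Factor [Prim [Atom num]]]]] - [Term [Factor [Prim [Atom num] % [Prim [Atom num]]] ^ [Factor [Prim [Atom num]]]]]]

4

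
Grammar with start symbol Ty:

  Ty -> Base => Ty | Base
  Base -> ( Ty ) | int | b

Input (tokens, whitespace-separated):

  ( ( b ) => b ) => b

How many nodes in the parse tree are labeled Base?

[Ty [Base ( [Ty [Base ( [Ty [Base b]] )] => [Ty [Base b]]] )] => [Ty [Base b]]]

5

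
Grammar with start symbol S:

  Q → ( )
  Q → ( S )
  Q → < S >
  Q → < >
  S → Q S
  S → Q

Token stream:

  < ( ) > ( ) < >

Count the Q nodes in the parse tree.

[S [Q < [S [Q ( )]] >] [S [Q ( )] [S [Q < >]]]]

4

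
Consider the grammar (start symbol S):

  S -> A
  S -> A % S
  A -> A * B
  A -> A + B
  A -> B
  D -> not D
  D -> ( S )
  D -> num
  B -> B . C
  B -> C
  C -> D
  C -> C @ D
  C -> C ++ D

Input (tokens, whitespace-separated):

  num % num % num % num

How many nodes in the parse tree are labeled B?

4

[S [A [B [C [D num]]]] % [S [A [B [C [D num]]]] % [S [A [B [C [D num]]]] % [S [A [B [C [D num]]]]]]]]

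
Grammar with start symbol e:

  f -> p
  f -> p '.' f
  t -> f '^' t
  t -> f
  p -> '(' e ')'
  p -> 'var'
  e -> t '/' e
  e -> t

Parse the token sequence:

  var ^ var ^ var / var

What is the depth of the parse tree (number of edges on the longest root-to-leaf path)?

6

[e [t [f [p var]] ^ [t [f [p var]] ^ [t [f [p var]]]]] / [e [t [f [p var]]]]]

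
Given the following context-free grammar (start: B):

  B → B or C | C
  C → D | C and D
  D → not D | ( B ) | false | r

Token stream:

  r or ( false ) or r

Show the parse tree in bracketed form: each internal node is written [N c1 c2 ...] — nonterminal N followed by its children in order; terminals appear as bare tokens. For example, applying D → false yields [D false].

[B [B [B [C [D r]]] or [C [D ( [B [C [D false]]] )]]] or [C [D r]]]

B
B or C
B or C or C
C or C or C
D or C or C
r or C or C
r or D or C
r or ( B ) or C
r or ( C ) or C
r or ( D ) or C
r or ( false ) or C
r or ( false ) or D
r or ( false ) or r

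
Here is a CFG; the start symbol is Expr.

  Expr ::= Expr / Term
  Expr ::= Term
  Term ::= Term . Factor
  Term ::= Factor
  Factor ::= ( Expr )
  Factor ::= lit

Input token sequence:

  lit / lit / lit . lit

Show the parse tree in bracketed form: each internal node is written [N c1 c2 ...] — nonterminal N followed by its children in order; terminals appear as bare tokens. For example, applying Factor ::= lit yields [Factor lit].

Expr
Expr / Term
Expr / Term / Term
Term / Term / Term
Factor / Term / Term
lit / Term / Term
lit / Factor / Term
lit / lit / Term
lit / lit / Term . Factor
lit / lit / Factor . Factor
lit / lit / lit . Factor
lit / lit / lit . lit

[Expr [Expr [Expr [Term [Factor lit]]] / [Term [Factor lit]]] / [Term [Term [Factor lit]] . [Factor lit]]]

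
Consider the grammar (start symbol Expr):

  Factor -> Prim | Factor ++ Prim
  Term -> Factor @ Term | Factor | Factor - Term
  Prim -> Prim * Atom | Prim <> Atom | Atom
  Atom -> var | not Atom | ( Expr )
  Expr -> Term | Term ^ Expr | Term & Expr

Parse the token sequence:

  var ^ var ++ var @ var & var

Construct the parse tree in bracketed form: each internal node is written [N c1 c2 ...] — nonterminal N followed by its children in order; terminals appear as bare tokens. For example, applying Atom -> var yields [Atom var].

Expr
Term ^ Expr
Factor ^ Expr
Prim ^ Expr
Atom ^ Expr
var ^ Expr
var ^ Term & Expr
var ^ Factor @ Term & Expr
var ^ Factor ++ Prim @ Term & Expr
var ^ Prim ++ Prim @ Term & Expr
var ^ Atom ++ Prim @ Term & Expr
var ^ var ++ Prim @ Term & Expr
var ^ var ++ Atom @ Term & Expr
var ^ var ++ var @ Term & Expr
var ^ var ++ var @ Factor & Expr
var ^ var ++ var @ Prim & Expr
var ^ var ++ var @ Atom & Expr
var ^ var ++ var @ var & Expr
var ^ var ++ var @ var & Term
var ^ var ++ var @ var & Factor
var ^ var ++ var @ var & Prim
var ^ var ++ var @ var & Atom
var ^ var ++ var @ var & var

[Expr [Term [Factor [Prim [Atom var]]]] ^ [Expr [Term [Factor [Factor [Prim [Atom var]]] ++ [Prim [Atom var]]] @ [Term [Factor [Prim [Atom var]]]]] & [Expr [Term [Factor [Prim [Atom var]]]]]]]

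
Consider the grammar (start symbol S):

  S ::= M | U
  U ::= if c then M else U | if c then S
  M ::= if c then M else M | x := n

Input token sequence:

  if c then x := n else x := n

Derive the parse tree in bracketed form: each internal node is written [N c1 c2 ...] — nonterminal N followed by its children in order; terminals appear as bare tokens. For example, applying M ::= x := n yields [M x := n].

S
M
if c then M else M
if c then x := n else M
if c then x := n else x := n

[S [M if c then [M x := n] else [M x := n]]]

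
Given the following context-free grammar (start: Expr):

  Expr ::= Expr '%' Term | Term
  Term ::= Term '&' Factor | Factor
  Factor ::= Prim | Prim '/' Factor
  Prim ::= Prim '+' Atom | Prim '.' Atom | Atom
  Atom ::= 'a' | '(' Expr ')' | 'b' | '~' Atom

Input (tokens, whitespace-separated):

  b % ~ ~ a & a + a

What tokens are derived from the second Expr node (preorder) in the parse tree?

[Expr [Expr [Term [Factor [Prim [Atom b]]]]] % [Term [Term [Factor [Prim [Atom ~ [Atom ~ [Atom a]]]]]] & [Factor [Prim [Prim [Atom a]] + [Atom a]]]]]

b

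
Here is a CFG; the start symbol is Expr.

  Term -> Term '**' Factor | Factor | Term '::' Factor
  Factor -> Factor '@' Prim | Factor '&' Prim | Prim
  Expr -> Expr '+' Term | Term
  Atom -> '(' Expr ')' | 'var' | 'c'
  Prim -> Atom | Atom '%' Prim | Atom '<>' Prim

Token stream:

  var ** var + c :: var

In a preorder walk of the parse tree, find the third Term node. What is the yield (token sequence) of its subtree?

c :: var

[Expr [Expr [Term [Term [Factor [Prim [Atom var]]]] ** [Factor [Prim [Atom var]]]]] + [Term [Term [Factor [Prim [Atom c]]]] :: [Factor [Prim [Atom var]]]]]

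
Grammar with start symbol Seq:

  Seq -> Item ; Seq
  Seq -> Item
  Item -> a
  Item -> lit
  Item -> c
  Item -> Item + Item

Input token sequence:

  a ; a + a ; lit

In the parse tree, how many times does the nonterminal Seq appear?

[Seq [Item a] ; [Seq [Item [Item a] + [Item a]] ; [Seq [Item lit]]]]

3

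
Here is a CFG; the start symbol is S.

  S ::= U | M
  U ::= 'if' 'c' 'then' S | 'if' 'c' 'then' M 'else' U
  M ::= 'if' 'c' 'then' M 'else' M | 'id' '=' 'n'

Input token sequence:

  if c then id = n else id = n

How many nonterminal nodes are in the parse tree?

4

[S [M if c then [M id = n] else [M id = n]]]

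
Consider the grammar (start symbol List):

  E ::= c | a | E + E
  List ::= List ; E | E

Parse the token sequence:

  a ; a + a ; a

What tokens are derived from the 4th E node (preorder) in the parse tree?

[List [List [List [E a]] ; [E [E a] + [E a]]] ; [E a]]

a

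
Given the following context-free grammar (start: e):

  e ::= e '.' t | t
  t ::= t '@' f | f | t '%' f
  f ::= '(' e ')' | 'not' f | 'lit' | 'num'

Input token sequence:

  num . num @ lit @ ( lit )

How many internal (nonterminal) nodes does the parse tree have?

13

[e [e [t [f num]]] . [t [t [t [f num]] @ [f lit]] @ [f ( [e [t [f lit]]] )]]]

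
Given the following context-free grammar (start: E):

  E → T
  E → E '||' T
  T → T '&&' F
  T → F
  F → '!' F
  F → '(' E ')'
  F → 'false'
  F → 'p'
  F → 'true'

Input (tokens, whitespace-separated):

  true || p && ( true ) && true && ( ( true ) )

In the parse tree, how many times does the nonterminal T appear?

[E [E [T [F true]]] || [T [T [T [T [F p]] && [F ( [E [T [F true]]] )]] && [F true]] && [F ( [E [T [F ( [E [T [F true]]] )]]] )]]]

8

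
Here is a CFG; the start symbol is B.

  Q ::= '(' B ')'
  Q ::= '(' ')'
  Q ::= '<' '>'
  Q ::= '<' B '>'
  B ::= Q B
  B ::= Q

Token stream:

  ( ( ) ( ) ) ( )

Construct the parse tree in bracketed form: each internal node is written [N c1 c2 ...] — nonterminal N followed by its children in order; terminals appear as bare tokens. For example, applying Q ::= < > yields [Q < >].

B
Q B
( B ) B
( Q B ) B
( ( ) B ) B
( ( ) Q ) B
( ( ) ( ) ) B
( ( ) ( ) ) Q
( ( ) ( ) ) ( )

[B [Q ( [B [Q ( )] [B [Q ( )]]] )] [B [Q ( )]]]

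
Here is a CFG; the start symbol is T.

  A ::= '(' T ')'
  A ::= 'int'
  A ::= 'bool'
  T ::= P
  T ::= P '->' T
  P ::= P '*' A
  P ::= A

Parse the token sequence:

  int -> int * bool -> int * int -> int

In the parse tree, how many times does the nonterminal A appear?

6

[T [P [A int]] -> [T [P [P [A int]] * [A bool]] -> [T [P [P [A int]] * [A int]] -> [T [P [A int]]]]]]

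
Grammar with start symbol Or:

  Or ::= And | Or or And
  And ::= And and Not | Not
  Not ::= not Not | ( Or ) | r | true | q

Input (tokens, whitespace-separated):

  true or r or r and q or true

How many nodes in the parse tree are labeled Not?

[Or [Or [Or [Or [And [Not true]]] or [And [Not r]]] or [And [And [Not r]] and [Not q]]] or [And [Not true]]]

5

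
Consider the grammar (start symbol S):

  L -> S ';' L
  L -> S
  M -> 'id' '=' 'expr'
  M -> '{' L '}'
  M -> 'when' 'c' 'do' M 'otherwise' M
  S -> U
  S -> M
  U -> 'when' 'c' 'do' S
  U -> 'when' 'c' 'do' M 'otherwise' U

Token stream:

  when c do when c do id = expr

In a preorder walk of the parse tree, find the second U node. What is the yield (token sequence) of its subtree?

[S [U when c do [S [U when c do [S [M id = expr]]]]]]

when c do id = expr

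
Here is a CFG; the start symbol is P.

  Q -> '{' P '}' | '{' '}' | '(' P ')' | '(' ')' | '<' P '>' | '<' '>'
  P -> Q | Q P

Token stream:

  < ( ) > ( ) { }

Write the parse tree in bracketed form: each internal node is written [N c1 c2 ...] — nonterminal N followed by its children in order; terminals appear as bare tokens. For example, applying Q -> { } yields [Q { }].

[P [Q < [P [Q ( )]] >] [P [Q ( )] [P [Q { }]]]]

P
Q P
< P > P
< Q > P
< ( ) > P
< ( ) > Q P
< ( ) > ( ) P
< ( ) > ( ) Q
< ( ) > ( ) { }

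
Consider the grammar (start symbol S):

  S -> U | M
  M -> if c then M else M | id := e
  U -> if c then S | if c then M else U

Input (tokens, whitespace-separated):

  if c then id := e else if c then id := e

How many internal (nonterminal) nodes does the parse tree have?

[S [U if c then [M id := e] else [U if c then [S [M id := e]]]]]

6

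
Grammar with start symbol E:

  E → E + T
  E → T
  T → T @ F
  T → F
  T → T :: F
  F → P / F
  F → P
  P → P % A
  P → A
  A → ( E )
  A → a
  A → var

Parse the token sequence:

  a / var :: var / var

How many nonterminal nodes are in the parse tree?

[E [T [T [F [P [A a]] / [F [P [A var]]]]] :: [F [P [A var]] / [F [P [A var]]]]]]

15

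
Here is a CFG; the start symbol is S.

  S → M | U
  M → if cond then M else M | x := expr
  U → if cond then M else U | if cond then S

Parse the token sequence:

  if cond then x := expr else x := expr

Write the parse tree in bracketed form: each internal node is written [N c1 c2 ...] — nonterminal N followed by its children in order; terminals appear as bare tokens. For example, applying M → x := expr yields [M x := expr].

S
M
if cond then M else M
if cond then x := expr else M
if cond then x := expr else x := expr

[S [M if cond then [M x := expr] else [M x := expr]]]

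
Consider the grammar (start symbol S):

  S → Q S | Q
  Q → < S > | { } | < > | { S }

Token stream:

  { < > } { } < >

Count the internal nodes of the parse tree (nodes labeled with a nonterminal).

8

[S [Q { [S [Q < >]] }] [S [Q { }] [S [Q < >]]]]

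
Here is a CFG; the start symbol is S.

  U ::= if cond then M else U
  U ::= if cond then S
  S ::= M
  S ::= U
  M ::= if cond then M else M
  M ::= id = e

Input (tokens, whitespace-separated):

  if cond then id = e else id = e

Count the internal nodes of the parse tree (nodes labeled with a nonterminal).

4

[S [M if cond then [M id = e] else [M id = e]]]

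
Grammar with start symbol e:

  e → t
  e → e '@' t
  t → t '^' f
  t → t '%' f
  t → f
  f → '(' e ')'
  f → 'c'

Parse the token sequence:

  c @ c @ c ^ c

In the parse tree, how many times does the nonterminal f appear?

[e [e [e [t [f c]]] @ [t [f c]]] @ [t [t [f c]] ^ [f c]]]

4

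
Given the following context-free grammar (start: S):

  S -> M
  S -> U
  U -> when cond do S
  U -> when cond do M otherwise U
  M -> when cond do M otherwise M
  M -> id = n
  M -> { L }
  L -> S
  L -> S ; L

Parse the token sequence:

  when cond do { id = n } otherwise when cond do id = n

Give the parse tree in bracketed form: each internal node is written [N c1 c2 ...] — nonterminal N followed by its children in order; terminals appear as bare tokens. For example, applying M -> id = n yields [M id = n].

[S [U when cond do [M { [L [S [M id = n]]] }] otherwise [U when cond do [S [M id = n]]]]]

S
U
when cond do M otherwise U
when cond do { L } otherwise U
when cond do { S } otherwise U
when cond do { M } otherwise U
when cond do { id = n } otherwise U
when cond do { id = n } otherwise when cond do S
when cond do { id = n } otherwise when cond do M
when cond do { id = n } otherwise when cond do id = n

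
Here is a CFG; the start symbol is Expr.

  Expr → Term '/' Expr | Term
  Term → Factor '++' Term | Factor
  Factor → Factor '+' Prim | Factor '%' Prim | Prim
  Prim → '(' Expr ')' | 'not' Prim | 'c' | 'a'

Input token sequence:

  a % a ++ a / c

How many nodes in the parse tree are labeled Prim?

[Expr [Term [Factor [Factor [Prim a]] % [Prim a]] ++ [Term [Factor [Prim a]]]] / [Expr [Term [Factor [Prim c]]]]]

4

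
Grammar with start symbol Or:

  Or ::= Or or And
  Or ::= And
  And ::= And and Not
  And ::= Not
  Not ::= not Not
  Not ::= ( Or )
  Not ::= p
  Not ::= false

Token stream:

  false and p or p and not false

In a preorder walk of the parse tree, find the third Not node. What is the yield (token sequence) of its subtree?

[Or [Or [And [And [Not false]] and [Not p]]] or [And [And [Not p]] and [Not not [Not false]]]]

p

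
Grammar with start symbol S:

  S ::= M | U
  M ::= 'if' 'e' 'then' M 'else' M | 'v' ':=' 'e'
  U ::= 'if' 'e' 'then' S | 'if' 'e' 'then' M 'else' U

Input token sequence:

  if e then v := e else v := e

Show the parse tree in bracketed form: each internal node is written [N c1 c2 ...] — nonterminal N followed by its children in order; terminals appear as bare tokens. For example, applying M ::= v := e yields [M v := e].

[S [M if e then [M v := e] else [M v := e]]]

S
M
if e then M else M
if e then v := e else M
if e then v := e else v := e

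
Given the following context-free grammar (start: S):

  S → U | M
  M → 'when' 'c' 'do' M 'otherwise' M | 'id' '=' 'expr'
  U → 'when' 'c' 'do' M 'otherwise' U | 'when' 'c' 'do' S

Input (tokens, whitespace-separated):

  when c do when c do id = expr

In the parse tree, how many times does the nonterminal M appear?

[S [U when c do [S [U when c do [S [M id = expr]]]]]]

1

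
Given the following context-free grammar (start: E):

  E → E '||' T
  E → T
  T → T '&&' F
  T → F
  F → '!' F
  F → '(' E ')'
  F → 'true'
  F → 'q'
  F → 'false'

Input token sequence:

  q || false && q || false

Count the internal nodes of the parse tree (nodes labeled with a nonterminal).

[E [E [E [T [F q]]] || [T [T [F false]] && [F q]]] || [T [F false]]]

11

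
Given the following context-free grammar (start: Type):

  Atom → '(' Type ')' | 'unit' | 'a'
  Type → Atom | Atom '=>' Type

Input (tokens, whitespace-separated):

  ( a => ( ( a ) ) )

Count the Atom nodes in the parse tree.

5

[Type [Atom ( [Type [Atom a] => [Type [Atom ( [Type [Atom ( [Type [Atom a]] )]] )]]] )]]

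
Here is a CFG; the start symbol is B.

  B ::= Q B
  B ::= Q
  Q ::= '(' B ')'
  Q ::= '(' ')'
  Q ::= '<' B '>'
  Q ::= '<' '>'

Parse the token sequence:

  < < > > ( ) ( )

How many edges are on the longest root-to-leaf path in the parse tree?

4

[B [Q < [B [Q < >]] >] [B [Q ( )] [B [Q ( )]]]]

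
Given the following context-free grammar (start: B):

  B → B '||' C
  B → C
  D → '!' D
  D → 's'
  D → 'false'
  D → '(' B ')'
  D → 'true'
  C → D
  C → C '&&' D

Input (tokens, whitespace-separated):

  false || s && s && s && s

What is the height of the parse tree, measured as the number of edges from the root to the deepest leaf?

6

[B [B [C [D false]]] || [C [C [C [C [D s]] && [D s]] && [D s]] && [D s]]]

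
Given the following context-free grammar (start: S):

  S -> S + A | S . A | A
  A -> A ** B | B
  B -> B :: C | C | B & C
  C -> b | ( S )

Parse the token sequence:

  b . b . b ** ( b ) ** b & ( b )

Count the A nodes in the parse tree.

7

[S [S [S [A [B [C b]]]] . [A [B [C b]]]] . [A [A [A [B [C b]]] ** [B [C ( [S [A [B [C b]]]] )]]] ** [B [B [C b]] & [C ( [S [A [B [C b]]]] )]]]]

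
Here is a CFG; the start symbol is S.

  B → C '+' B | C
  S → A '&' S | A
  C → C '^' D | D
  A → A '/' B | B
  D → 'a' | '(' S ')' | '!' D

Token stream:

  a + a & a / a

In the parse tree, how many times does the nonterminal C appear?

[S [A [B [C [D a]] + [B [C [D a]]]]] & [S [A [A [B [C [D a]]]] / [B [C [D a]]]]]]

4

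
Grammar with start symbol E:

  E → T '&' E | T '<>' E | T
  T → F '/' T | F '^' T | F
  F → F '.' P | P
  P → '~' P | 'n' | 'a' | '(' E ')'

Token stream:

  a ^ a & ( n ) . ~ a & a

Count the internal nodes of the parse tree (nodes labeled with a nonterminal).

[E [T [F [P a]] ^ [T [F [P a]]]] & [E [T [F [F [P ( [E [T [F [P n]]]] )]] . [P ~ [P a]]]] & [E [T [F [P a]]]]]]

22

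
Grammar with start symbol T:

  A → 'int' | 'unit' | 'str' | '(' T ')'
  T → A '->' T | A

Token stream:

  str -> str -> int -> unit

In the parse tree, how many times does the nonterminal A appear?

[T [A str] -> [T [A str] -> [T [A int] -> [T [A unit]]]]]

4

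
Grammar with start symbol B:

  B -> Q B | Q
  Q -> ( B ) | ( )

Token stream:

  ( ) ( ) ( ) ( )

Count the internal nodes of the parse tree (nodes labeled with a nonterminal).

8

[B [Q ( )] [B [Q ( )] [B [Q ( )] [B [Q ( )]]]]]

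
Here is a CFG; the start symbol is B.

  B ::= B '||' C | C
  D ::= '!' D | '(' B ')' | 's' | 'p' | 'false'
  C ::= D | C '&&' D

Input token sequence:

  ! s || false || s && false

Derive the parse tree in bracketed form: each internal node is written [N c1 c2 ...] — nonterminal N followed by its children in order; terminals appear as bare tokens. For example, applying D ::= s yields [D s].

[B [B [B [C [D ! [D s]]]] || [C [D false]]] || [C [C [D s]] && [D false]]]

B
B || C
B || C || C
C || C || C
D || C || C
! D || C || C
! s || C || C
! s || D || C
! s || false || C
! s || false || C && D
! s || false || D && D
! s || false || s && D
! s || false || s && false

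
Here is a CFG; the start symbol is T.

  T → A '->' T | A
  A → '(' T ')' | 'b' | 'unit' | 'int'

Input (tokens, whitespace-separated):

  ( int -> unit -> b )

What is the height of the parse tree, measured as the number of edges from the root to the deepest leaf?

[T [A ( [T [A int] -> [T [A unit] -> [T [A b]]]] )]]

6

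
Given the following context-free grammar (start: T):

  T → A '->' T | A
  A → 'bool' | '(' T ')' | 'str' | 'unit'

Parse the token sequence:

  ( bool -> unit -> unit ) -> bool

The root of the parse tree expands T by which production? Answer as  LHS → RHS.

T → A '->' T

[T [A ( [T [A bool] -> [T [A unit] -> [T [A unit]]]] )] -> [T [A bool]]]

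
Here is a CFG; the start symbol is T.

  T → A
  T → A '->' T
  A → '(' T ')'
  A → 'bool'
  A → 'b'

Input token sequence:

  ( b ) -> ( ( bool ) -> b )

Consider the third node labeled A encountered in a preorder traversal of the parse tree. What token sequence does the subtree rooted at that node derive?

( ( bool ) -> b )

[T [A ( [T [A b]] )] -> [T [A ( [T [A ( [T [A bool]] )] -> [T [A b]]] )]]]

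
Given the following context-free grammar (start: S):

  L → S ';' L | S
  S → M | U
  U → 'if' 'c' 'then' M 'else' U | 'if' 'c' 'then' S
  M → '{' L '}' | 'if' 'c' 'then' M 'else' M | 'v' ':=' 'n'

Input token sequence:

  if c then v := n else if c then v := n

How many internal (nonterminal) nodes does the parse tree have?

6

[S [U if c then [M v := n] else [U if c then [S [M v := n]]]]]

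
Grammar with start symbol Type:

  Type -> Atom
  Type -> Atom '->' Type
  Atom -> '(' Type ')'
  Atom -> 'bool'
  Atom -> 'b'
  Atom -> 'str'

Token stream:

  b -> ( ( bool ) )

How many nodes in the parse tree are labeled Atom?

[Type [Atom b] -> [Type [Atom ( [Type [Atom ( [Type [Atom bool]] )]] )]]]

4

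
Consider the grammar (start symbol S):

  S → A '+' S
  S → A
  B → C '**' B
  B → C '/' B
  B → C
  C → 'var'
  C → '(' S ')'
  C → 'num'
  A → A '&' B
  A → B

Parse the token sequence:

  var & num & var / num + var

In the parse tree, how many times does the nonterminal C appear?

[S [A [A [A [B [C var]]] & [B [C num]]] & [B [C var] / [B [C num]]]] + [S [A [B [C var]]]]]

5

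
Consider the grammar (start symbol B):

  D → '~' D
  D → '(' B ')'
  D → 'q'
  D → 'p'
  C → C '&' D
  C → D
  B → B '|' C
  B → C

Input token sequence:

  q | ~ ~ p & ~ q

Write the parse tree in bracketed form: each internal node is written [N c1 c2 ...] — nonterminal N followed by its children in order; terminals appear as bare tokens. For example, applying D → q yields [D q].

B
B | C
C | C
D | C
q | C
q | C & D
q | D & D
q | ~ D & D
q | ~ ~ D & D
q | ~ ~ p & D
q | ~ ~ p & ~ D
q | ~ ~ p & ~ q

[B [B [C [D q]]] | [C [C [D ~ [D ~ [D p]]]] & [D ~ [D q]]]]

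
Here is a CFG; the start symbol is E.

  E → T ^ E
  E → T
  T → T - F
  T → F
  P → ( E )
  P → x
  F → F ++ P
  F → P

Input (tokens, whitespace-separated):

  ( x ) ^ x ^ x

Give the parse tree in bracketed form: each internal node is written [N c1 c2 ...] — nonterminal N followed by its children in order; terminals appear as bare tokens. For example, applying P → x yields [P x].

[E [T [F [P ( [E [T [F [P x]]]] )]]] ^ [E [T [F [P x]]] ^ [E [T [F [P x]]]]]]

E
T ^ E
F ^ E
P ^ E
( E ) ^ E
( T ) ^ E
( F ) ^ E
( P ) ^ E
( x ) ^ E
( x ) ^ T ^ E
( x ) ^ F ^ E
( x ) ^ P ^ E
( x ) ^ x ^ E
( x ) ^ x ^ T
( x ) ^ x ^ F
( x ) ^ x ^ P
( x ) ^ x ^ x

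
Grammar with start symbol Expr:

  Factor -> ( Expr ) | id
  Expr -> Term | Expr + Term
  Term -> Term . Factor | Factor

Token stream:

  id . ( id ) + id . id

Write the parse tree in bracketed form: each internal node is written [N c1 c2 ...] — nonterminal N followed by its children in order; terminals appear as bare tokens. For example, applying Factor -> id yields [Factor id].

Expr
Expr + Term
Term + Term
Term . Factor + Term
Factor . Factor + Term
id . Factor + Term
id . ( Expr ) + Term
id . ( Term ) + Term
id . ( Factor ) + Term
id . ( id ) + Term
id . ( id ) + Term . Factor
id . ( id ) + Factor . Factor
id . ( id ) + id . Factor
id . ( id ) + id . id

[Expr [Expr [Term [Term [Factor id]] . [Factor ( [Expr [Term [Factor id]]] )]]] + [Term [Term [Factor id]] . [Factor id]]]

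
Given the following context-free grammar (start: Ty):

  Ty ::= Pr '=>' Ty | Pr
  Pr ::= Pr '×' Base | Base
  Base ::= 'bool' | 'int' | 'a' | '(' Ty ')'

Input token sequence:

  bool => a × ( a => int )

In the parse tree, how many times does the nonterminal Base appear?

5

[Ty [Pr [Base bool]] => [Ty [Pr [Pr [Base a]] × [Base ( [Ty [Pr [Base a]] => [Ty [Pr [Base int]]]] )]]]]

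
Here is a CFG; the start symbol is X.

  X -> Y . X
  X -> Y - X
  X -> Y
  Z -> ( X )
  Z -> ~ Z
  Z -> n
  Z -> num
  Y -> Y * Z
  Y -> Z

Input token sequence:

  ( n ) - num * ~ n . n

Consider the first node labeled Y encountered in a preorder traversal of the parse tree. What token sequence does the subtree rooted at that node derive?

( n )

[X [Y [Z ( [X [Y [Z n]]] )]] - [X [Y [Y [Z num]] * [Z ~ [Z n]]] . [X [Y [Z n]]]]]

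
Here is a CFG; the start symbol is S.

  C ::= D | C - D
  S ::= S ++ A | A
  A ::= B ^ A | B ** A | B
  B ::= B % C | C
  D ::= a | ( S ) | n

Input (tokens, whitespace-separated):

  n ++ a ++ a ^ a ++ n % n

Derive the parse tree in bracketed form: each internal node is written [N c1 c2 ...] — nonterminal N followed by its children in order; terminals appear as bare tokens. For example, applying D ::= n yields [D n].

[S [S [S [S [A [B [C [D n]]]]] ++ [A [B [C [D a]]]]] ++ [A [B [C [D a]]] ^ [A [B [C [D a]]]]]] ++ [A [B [B [C [D n]]] % [C [D n]]]]]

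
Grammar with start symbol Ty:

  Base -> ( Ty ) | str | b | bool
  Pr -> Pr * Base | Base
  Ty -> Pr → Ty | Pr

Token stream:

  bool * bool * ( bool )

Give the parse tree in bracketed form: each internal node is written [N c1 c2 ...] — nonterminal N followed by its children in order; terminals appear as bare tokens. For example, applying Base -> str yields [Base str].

Ty
Pr
Pr * Base
Pr * Base * Base
Base * Base * Base
bool * Base * Base
bool * bool * Base
bool * bool * ( Ty )
bool * bool * ( Pr )
bool * bool * ( Base )
bool * bool * ( bool )

[Ty [Pr [Pr [Pr [Base bool]] * [Base bool]] * [Base ( [Ty [Pr [Base bool]]] )]]]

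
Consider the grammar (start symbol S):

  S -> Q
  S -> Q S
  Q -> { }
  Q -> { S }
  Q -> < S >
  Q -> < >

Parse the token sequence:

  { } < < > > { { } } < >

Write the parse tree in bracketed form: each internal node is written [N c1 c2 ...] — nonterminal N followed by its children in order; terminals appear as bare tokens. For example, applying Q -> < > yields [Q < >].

[S [Q { }] [S [Q < [S [Q < >]] >] [S [Q { [S [Q { }]] }] [S [Q < >]]]]]

S
Q S
{ } S
{ } Q S
{ } < S > S
{ } < Q > S
{ } < < > > S
{ } < < > > Q S
{ } < < > > { S } S
{ } < < > > { Q } S
{ } < < > > { { } } S
{ } < < > > { { } } Q
{ } < < > > { { } } < >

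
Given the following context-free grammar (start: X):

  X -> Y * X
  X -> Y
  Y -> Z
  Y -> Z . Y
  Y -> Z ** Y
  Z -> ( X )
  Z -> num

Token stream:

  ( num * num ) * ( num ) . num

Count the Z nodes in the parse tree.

6

[X [Y [Z ( [X [Y [Z num]] * [X [Y [Z num]]]] )]] * [X [Y [Z ( [X [Y [Z num]]] )] . [Y [Z num]]]]]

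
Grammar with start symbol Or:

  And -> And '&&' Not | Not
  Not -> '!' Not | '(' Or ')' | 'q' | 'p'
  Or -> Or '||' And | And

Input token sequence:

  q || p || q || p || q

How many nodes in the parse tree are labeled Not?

[Or [Or [Or [Or [Or [And [Not q]]] || [And [Not p]]] || [And [Not q]]] || [And [Not p]]] || [And [Not q]]]

5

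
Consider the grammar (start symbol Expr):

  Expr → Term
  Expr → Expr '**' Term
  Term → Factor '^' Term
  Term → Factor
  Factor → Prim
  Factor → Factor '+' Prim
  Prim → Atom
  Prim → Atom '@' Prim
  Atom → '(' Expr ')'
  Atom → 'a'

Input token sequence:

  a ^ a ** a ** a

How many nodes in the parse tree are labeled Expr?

3

[Expr [Expr [Expr [Term [Factor [Prim [Atom a]]] ^ [Term [Factor [Prim [Atom a]]]]]] ** [Term [Factor [Prim [Atom a]]]]] ** [Term [Factor [Prim [Atom a]]]]]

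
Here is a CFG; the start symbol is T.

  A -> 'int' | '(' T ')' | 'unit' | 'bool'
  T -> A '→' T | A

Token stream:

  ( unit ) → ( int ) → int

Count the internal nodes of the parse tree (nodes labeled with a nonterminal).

[T [A ( [T [A unit]] )] → [T [A ( [T [A int]] )] → [T [A int]]]]

10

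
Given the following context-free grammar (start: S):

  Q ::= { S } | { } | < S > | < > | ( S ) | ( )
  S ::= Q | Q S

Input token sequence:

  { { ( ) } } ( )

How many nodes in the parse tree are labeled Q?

4

[S [Q { [S [Q { [S [Q ( )]] }]] }] [S [Q ( )]]]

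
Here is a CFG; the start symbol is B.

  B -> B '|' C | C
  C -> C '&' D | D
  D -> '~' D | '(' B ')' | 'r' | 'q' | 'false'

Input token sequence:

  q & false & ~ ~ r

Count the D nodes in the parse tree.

5

[B [C [C [C [D q]] & [D false]] & [D ~ [D ~ [D r]]]]]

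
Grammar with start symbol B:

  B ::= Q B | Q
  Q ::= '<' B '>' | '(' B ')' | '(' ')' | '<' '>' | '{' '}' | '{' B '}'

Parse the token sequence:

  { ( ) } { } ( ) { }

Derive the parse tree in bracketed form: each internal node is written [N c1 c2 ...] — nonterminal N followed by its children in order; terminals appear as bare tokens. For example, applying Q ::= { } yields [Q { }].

[B [Q { [B [Q ( )]] }] [B [Q { }] [B [Q ( )] [B [Q { }]]]]]

B
Q B
{ B } B
{ Q } B
{ ( ) } B
{ ( ) } Q B
{ ( ) } { } B
{ ( ) } { } Q B
{ ( ) } { } ( ) B
{ ( ) } { } ( ) Q
{ ( ) } { } ( ) { }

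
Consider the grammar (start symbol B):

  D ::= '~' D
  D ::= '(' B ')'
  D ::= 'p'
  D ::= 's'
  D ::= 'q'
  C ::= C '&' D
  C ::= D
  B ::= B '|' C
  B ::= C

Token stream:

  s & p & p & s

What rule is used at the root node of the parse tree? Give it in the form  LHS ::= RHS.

[B [C [C [C [C [D s]] & [D p]] & [D p]] & [D s]]]

B ::= C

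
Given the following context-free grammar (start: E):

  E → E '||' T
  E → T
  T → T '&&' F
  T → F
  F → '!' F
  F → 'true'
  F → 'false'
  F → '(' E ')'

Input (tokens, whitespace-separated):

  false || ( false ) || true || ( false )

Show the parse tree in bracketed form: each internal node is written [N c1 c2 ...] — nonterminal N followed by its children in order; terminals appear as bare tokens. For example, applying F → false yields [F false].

[E [E [E [E [T [F false]]] || [T [F ( [E [T [F false]]] )]]] || [T [F true]]] || [T [F ( [E [T [F false]]] )]]]

E
E || T
E || T || T
E || T || T || T
T || T || T || T
F || T || T || T
false || T || T || T
false || F || T || T
false || ( E ) || T || T
false || ( T ) || T || T
false || ( F ) || T || T
false || ( false ) || T || T
false || ( false ) || F || T
false || ( false ) || true || T
false || ( false ) || true || F
false || ( false ) || true || ( E )
false || ( false ) || true || ( T )
false || ( false ) || true || ( F )
false || ( false ) || true || ( false )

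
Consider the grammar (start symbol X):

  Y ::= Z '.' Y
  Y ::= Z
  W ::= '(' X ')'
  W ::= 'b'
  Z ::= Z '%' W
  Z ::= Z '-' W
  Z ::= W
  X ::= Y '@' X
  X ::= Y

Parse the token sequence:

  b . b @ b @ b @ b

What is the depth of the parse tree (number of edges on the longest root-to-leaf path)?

7

[X [Y [Z [W b]] . [Y [Z [W b]]]] @ [X [Y [Z [W b]]] @ [X [Y [Z [W b]]] @ [X [Y [Z [W b]]]]]]]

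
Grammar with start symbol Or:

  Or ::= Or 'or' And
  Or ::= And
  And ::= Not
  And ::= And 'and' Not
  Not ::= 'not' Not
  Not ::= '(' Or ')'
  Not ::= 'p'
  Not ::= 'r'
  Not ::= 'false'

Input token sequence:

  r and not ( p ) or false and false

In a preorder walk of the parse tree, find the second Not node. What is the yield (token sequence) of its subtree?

[Or [Or [And [And [Not r]] and [Not not [Not ( [Or [And [Not p]]] )]]]] or [And [And [Not false]] and [Not false]]]

not ( p )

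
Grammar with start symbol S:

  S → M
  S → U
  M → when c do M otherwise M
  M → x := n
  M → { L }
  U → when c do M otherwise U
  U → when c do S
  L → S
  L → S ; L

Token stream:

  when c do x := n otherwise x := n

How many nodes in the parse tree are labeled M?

3

[S [M when c do [M x := n] otherwise [M x := n]]]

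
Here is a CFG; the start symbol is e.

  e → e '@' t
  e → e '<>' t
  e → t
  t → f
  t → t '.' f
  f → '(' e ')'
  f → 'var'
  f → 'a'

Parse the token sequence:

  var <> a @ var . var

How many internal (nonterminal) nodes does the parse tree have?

11

[e [e [e [t [f var]]] <> [t [f a]]] @ [t [t [f var]] . [f var]]]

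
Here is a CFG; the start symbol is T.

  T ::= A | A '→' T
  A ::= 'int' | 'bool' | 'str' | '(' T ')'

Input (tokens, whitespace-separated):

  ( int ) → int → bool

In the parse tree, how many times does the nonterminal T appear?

4

[T [A ( [T [A int]] )] → [T [A int] → [T [A bool]]]]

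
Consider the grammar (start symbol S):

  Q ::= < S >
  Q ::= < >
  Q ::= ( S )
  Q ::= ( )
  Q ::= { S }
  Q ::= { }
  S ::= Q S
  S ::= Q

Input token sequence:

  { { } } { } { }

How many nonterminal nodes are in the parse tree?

8

[S [Q { [S [Q { }]] }] [S [Q { }] [S [Q { }]]]]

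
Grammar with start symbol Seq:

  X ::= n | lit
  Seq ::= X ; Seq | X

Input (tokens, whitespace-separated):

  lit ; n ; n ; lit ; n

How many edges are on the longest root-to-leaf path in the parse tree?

[Seq [X lit] ; [Seq [X n] ; [Seq [X n] ; [Seq [X lit] ; [Seq [X n]]]]]]

6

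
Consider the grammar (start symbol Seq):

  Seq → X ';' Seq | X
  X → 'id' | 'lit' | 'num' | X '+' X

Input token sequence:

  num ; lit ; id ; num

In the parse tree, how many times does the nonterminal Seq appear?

[Seq [X num] ; [Seq [X lit] ; [Seq [X id] ; [Seq [X num]]]]]

4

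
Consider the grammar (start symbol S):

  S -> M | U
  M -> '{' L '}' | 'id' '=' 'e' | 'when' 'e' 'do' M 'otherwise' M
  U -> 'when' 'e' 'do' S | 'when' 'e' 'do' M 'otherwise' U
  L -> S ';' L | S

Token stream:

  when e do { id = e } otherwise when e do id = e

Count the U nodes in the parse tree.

2

[S [U when e do [M { [L [S [M id = e]]] }] otherwise [U when e do [S [M id = e]]]]]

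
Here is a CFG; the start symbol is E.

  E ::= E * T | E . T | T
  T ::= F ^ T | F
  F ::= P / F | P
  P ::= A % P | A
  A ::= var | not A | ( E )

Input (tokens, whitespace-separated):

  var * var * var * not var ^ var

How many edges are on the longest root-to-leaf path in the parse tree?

[E [E [E [E [T [F [P [A var]]]]] * [T [F [P [A var]]]]] * [T [F [P [A var]]]]] * [T [F [P [A not [A var]]]] ^ [T [F [P [A var]]]]]]

8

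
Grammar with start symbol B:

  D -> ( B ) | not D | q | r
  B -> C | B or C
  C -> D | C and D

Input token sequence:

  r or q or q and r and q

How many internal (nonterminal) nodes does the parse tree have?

[B [B [B [C [D r]]] or [C [D q]]] or [C [C [C [D q]] and [D r]] and [D q]]]

13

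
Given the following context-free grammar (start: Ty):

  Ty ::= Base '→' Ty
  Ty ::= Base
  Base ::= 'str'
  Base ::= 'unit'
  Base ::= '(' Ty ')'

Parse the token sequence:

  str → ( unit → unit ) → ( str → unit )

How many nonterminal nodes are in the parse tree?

[Ty [Base str] → [Ty [Base ( [Ty [Base unit] → [Ty [Base unit]]] )] → [Ty [Base ( [Ty [Base str] → [Ty [Base unit]]] )]]]]

14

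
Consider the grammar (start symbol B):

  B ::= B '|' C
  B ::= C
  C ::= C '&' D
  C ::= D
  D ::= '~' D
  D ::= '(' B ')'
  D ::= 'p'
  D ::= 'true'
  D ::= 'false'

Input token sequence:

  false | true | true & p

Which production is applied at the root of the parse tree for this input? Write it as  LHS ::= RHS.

B ::= B '|' C

[B [B [B [C [D false]]] | [C [D true]]] | [C [C [D true]] & [D p]]]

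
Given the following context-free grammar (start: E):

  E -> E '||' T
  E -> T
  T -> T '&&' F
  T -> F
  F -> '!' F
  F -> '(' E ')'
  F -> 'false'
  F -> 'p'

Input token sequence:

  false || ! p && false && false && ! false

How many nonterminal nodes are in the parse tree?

[E [E [T [F false]]] || [T [T [T [T [F ! [F p]]] && [F false]] && [F false]] && [F ! [F false]]]]

14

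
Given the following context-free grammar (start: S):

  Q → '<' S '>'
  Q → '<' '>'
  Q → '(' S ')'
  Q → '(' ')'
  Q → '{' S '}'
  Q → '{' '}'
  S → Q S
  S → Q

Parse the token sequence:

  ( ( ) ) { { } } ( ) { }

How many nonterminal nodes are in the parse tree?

[S [Q ( [S [Q ( )]] )] [S [Q { [S [Q { }]] }] [S [Q ( )] [S [Q { }]]]]]

12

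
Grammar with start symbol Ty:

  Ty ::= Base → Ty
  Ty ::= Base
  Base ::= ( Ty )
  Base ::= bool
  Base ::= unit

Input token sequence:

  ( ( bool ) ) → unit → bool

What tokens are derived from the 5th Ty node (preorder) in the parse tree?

[Ty [Base ( [Ty [Base ( [Ty [Base bool]] )]] )] → [Ty [Base unit] → [Ty [Base bool]]]]

bool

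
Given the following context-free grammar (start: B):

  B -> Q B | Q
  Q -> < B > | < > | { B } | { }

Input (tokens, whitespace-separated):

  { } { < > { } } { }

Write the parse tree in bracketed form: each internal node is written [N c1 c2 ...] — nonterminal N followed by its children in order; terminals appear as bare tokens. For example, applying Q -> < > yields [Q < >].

B
Q B
{ } B
{ } Q B
{ } { B } B
{ } { Q B } B
{ } { < > B } B
{ } { < > Q } B
{ } { < > { } } B
{ } { < > { } } Q
{ } { < > { } } { }

[B [Q { }] [B [Q { [B [Q < >] [B [Q { }]]] }] [B [Q { }]]]]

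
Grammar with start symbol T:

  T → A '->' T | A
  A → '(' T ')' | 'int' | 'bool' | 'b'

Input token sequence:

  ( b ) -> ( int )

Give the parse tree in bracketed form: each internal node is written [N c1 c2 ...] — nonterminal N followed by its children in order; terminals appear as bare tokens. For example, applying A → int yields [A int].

[T [A ( [T [A b]] )] -> [T [A ( [T [A int]] )]]]

T
A -> T
( T ) -> T
( A ) -> T
( b ) -> T
( b ) -> A
( b ) -> ( T )
( b ) -> ( A )
( b ) -> ( int )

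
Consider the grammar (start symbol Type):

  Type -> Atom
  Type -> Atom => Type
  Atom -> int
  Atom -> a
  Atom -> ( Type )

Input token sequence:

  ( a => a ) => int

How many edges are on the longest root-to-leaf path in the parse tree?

[Type [Atom ( [Type [Atom a] => [Type [Atom a]]] )] => [Type [Atom int]]]

5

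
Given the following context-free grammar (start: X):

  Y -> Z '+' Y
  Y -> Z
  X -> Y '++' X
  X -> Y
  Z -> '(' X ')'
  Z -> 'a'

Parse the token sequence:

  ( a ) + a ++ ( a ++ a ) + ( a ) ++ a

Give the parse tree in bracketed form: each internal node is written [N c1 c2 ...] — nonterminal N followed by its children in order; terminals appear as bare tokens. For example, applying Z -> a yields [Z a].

[X [Y [Z ( [X [Y [Z a]]] )] + [Y [Z a]]] ++ [X [Y [Z ( [X [Y [Z a]] ++ [X [Y [Z a]]]] )] + [Y [Z ( [X [Y [Z a]]] )]]] ++ [X [Y [Z a]]]]]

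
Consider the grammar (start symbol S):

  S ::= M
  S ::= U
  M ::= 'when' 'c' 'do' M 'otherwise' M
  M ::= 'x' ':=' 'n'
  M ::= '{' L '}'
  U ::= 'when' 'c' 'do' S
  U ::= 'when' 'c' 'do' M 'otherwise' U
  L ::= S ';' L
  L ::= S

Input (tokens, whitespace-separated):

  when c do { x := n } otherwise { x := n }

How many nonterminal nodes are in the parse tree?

10

[S [M when c do [M { [L [S [M x := n]]] }] otherwise [M { [L [S [M x := n]]] }]]]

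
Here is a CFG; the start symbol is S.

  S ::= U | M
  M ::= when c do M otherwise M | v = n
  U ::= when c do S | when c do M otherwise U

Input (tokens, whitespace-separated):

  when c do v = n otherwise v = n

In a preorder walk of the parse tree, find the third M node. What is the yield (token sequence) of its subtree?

[S [M when c do [M v = n] otherwise [M v = n]]]

v = n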